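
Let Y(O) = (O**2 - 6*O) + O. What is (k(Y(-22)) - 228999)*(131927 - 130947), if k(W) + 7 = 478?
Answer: -223957440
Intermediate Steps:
Y(O) = O**2 - 5*O
k(W) = 471 (k(W) = -7 + 478 = 471)
(k(Y(-22)) - 228999)*(131927 - 130947) = (471 - 228999)*(131927 - 130947) = -228528*980 = -223957440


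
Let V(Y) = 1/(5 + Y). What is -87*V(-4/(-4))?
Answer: -29/2 ≈ -14.500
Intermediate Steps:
-87*V(-4/(-4)) = -87/(5 - 4/(-4)) = -87/(5 - 4*(-¼)) = -87/(5 + 1) = -87/6 = -87*⅙ = -29/2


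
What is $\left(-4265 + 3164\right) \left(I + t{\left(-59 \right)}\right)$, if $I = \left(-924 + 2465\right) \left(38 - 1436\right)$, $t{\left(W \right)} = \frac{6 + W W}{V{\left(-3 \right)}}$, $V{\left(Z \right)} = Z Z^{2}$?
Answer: $\frac{21348416791}{9} \approx 2.372 \cdot 10^{9}$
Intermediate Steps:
$V{\left(Z \right)} = Z^{3}$
$t{\left(W \right)} = - \frac{2}{9} - \frac{W^{2}}{27}$ ($t{\left(W \right)} = \frac{6 + W W}{\left(-3\right)^{3}} = \frac{6 + W^{2}}{-27} = \left(6 + W^{2}\right) \left(- \frac{1}{27}\right) = - \frac{2}{9} - \frac{W^{2}}{27}$)
$I = -2154318$ ($I = 1541 \left(-1398\right) = -2154318$)
$\left(-4265 + 3164\right) \left(I + t{\left(-59 \right)}\right) = \left(-4265 + 3164\right) \left(-2154318 - \left(\frac{2}{9} + \frac{\left(-59\right)^{2}}{27}\right)\right) = - 1101 \left(-2154318 - \frac{3487}{27}\right) = \left(-1101\right) \left(- \frac{58170073}{27}\right) = \frac{21348416791}{9}$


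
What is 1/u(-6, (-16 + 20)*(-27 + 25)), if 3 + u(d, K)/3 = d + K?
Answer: -1/51 ≈ -0.019608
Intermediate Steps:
u(d, K) = -9 + 3*K + 3*d (u(d, K) = -9 + 3*(d + K) = -9 + 3*(K + d) = -9 + (3*K + 3*d) = -9 + 3*K + 3*d)
1/u(-6, (-16 + 20)*(-27 + 25)) = 1/(-9 + 3*((-16 + 20)*(-27 + 25)) + 3*(-6)) = 1/(-9 + 3*(4*(-2)) - 18) = 1/(-9 + 3*(-8) - 18) = 1/(-9 - 24 - 18) = 1/(-51) = -1/51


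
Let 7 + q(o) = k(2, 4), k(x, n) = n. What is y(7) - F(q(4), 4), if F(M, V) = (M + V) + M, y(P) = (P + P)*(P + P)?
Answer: 198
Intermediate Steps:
q(o) = -3 (q(o) = -7 + 4 = -3)
y(P) = 4*P**2 (y(P) = (2*P)*(2*P) = 4*P**2)
F(M, V) = V + 2*M
y(7) - F(q(4), 4) = 4*7**2 - (4 + 2*(-3)) = 4*49 - (4 - 6) = 196 - 1*(-2) = 196 + 2 = 198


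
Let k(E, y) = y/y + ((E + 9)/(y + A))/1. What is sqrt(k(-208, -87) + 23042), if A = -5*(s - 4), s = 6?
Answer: sqrt(216830890)/97 ≈ 151.81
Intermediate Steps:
A = -10 (A = -5*(6 - 4) = -5*2 = -10)
k(E, y) = 1 + (9 + E)/(-10 + y) (k(E, y) = y/y + ((E + 9)/(y - 10))/1 = 1 + ((9 + E)/(-10 + y))*1 = 1 + (9 + E)/(-10 + y))
sqrt(k(-208, -87) + 23042) = sqrt((-1 - 208 - 87)/(-10 - 87) + 23042) = sqrt(-296/(-97) + 23042) = sqrt(-1/97*(-296) + 23042) = sqrt(296/97 + 23042) = sqrt(2235370/97) = sqrt(216830890)/97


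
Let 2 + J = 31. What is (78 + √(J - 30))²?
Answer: (78 + I)² ≈ 6083.0 + 156.0*I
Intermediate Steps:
J = 29 (J = -2 + 31 = 29)
(78 + √(J - 30))² = (78 + √(29 - 30))² = (78 + √(-1))² = (78 + I)²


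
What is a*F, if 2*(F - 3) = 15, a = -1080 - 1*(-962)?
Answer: -1239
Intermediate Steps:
a = -118 (a = -1080 + 962 = -118)
F = 21/2 (F = 3 + (1/2)*15 = 3 + 15/2 = 21/2 ≈ 10.500)
a*F = -118*21/2 = -1239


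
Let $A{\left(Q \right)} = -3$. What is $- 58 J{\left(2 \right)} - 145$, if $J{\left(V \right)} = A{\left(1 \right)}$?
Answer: $29$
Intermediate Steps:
$J{\left(V \right)} = -3$
$- 58 J{\left(2 \right)} - 145 = \left(-58\right) \left(-3\right) - 145 = 174 - 145 = 29$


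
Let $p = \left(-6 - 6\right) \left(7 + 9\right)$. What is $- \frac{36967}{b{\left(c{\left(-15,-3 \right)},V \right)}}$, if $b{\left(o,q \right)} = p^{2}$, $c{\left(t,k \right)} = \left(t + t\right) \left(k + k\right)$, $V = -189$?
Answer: $- \frac{36967}{36864} \approx -1.0028$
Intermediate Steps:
$p = -192$ ($p = \left(-12\right) 16 = -192$)
$c{\left(t,k \right)} = 4 k t$ ($c{\left(t,k \right)} = 2 t 2 k = 4 k t$)
$b{\left(o,q \right)} = 36864$ ($b{\left(o,q \right)} = \left(-192\right)^{2} = 36864$)
$- \frac{36967}{b{\left(c{\left(-15,-3 \right)},V \right)}} = - \frac{36967}{36864}$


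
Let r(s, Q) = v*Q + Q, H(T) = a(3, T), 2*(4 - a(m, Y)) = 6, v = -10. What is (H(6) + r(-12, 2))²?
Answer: 289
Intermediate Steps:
a(m, Y) = 1 (a(m, Y) = 4 - ½*6 = 4 - 3 = 1)
H(T) = 1
r(s, Q) = -9*Q (r(s, Q) = -10*Q + Q = -9*Q)
(H(6) + r(-12, 2))² = (1 - 9*2)² = (1 - 18)² = (-17)² = 289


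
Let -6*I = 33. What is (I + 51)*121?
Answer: 11011/2 ≈ 5505.5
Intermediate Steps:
I = -11/2 (I = -1/6*33 = -11/2 ≈ -5.5000)
(I + 51)*121 = (-11/2 + 51)*121 = (91/2)*121 = 11011/2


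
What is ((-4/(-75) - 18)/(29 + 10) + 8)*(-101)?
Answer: -2227454/2925 ≈ -761.52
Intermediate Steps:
((-4/(-75) - 18)/(29 + 10) + 8)*(-101) = ((-4*(-1/75) - 18)/39 + 8)*(-101) = ((4/75 - 18)*(1/39) + 8)*(-101) = (-1346/75*1/39 + 8)*(-101) = (-1346/2925 + 8)*(-101) = (22054/2925)*(-101) = -2227454/2925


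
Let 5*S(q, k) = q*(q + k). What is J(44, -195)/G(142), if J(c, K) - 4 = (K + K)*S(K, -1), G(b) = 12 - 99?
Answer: 2981156/87 ≈ 34266.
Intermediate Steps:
G(b) = -87
S(q, k) = q*(k + q)/5 (S(q, k) = (q*(q + k))/5 = (q*(k + q))/5 = q*(k + q)/5)
J(c, K) = 4 + 2*K²*(-1 + K)/5 (J(c, K) = 4 + (K + K)*(K*(-1 + K)/5) = 4 + (2*K)*(K*(-1 + K)/5) = 4 + 2*K²*(-1 + K)/5)
J(44, -195)/G(142) = (4 + (⅖)*(-195)²*(-1 - 195))/(-87) = (4 + (⅖)*38025*(-196))*(-1/87) = (4 - 2981160)*(-1/87) = -2981156*(-1/87) = 2981156/87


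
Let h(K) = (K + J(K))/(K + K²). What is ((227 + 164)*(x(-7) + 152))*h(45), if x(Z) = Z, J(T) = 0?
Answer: 2465/2 ≈ 1232.5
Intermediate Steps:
h(K) = K/(K + K²) (h(K) = (K + 0)/(K + K²) = K/(K + K²))
((227 + 164)*(x(-7) + 152))*h(45) = ((227 + 164)*(-7 + 152))/(1 + 45) = (391*145)/46 = 56695*(1/46) = 2465/2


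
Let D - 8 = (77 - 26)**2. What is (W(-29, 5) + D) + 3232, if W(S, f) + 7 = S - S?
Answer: 5834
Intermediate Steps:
D = 2609 (D = 8 + (77 - 26)**2 = 8 + 51**2 = 8 + 2601 = 2609)
W(S, f) = -7 (W(S, f) = -7 + (S - S) = -7 + 0 = -7)
(W(-29, 5) + D) + 3232 = (-7 + 2609) + 3232 = 2602 + 3232 = 5834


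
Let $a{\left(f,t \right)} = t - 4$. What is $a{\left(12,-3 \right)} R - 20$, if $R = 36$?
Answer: $-272$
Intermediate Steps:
$a{\left(f,t \right)} = -4 + t$ ($a{\left(f,t \right)} = t - 4 = -4 + t$)
$a{\left(12,-3 \right)} R - 20 = \left(-4 - 3\right) 36 - 20 = \left(-7\right) 36 - 20 = -252 - 20 = -272$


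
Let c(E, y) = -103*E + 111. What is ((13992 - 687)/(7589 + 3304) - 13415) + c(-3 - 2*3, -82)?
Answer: -44936452/3631 ≈ -12376.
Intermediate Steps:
c(E, y) = 111 - 103*E
((13992 - 687)/(7589 + 3304) - 13415) + c(-3 - 2*3, -82) = ((13992 - 687)/(7589 + 3304) - 13415) + (111 - 103*(-3 - 2*3)) = (13305/10893 - 13415) + (111 - 103*(-3 - 6)) = (13305*(1/10893) - 13415) + (111 - 103*(-9)) = (4435/3631 - 13415) + (111 + 927) = -48705430/3631 + 1038 = -44936452/3631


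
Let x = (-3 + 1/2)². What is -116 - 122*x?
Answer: -1757/2 ≈ -878.50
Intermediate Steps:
x = 25/4 (x = (-3 + ½)² = (-5/2)² = 25/4 ≈ 6.2500)
-116 - 122*x = -116 - 122*25/4 = -116 - 1525/2 = -1757/2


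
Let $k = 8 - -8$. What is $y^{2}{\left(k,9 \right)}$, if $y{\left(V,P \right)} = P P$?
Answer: $6561$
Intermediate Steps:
$k = 16$ ($k = 8 + 8 = 16$)
$y{\left(V,P \right)} = P^{2}$
$y^{2}{\left(k,9 \right)} = \left(9^{2}\right)^{2} = 81^{2} = 6561$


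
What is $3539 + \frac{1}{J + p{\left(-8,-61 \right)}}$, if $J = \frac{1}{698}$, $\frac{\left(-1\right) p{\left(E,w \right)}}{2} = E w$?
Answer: $\frac{2410932435}{681247} \approx 3539.0$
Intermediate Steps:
$p{\left(E,w \right)} = - 2 E w$
$J = \frac{1}{698} \approx 0.0014327$
$3539 + \frac{1}{J + p{\left(-8,-61 \right)}} = 3539 + \frac{1}{\frac{1}{698} - \left(-16\right) \left(-61\right)} = 3539 + \frac{1}{\frac{1}{698} - 976} = 3539 + \frac{1}{- \frac{681247}{698}} = 3539 - \frac{698}{681247} = \frac{2410932435}{681247}$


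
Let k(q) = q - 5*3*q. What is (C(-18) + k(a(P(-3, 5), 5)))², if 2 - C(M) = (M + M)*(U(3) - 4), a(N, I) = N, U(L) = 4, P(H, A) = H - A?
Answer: 12996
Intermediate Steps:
C(M) = 2 (C(M) = 2 - (M + M)*(4 - 4) = 2 - 2*M*0 = 2 - 1*0 = 2 + 0 = 2)
k(q) = -14*q (k(q) = q - 15*q = -14*q)
(C(-18) + k(a(P(-3, 5), 5)))² = (2 - 14*(-3 - 1*5))² = (2 - 14*(-3 - 5))² = (2 - 14*(-8))² = (2 + 112)² = 114² = 12996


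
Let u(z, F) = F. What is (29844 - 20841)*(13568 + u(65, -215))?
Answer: 120217059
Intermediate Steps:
(29844 - 20841)*(13568 + u(65, -215)) = (29844 - 20841)*(13568 - 215) = 9003*13353 = 120217059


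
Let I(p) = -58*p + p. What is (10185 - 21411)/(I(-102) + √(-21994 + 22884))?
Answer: -32633982/16900853 + 5613*√890/16900853 ≈ -1.9210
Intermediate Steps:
I(p) = -57*p
(10185 - 21411)/(I(-102) + √(-21994 + 22884)) = (10185 - 21411)/(-57*(-102) + √(-21994 + 22884)) = -11226/(5814 + √890)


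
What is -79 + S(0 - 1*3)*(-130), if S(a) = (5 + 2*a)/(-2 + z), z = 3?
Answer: 51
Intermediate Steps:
S(a) = 5 + 2*a (S(a) = (5 + 2*a)/(-2 + 3) = (5 + 2*a)/1 = (5 + 2*a)*1 = 5 + 2*a)
-79 + S(0 - 1*3)*(-130) = -79 + (5 + 2*(0 - 1*3))*(-130) = -79 + (5 + 2*(0 - 3))*(-130) = -79 + (5 + 2*(-3))*(-130) = -79 + (5 - 6)*(-130) = -79 - 1*(-130) = -79 + 130 = 51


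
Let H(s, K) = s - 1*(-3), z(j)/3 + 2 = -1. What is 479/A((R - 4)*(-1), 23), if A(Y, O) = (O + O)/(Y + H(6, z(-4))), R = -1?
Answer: 3353/23 ≈ 145.78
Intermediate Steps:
z(j) = -9 (z(j) = -6 + 3*(-1) = -6 - 3 = -9)
H(s, K) = 3 + s (H(s, K) = s + 3 = 3 + s)
A(Y, O) = 2*O/(9 + Y) (A(Y, O) = (O + O)/(Y + (3 + 6)) = (2*O)/(Y + 9) = (2*O)/(9 + Y) = 2*O/(9 + Y))
479/A((R - 4)*(-1), 23) = 479/((2*23/(9 + (-1 - 4)*(-1)))) = 479/((2*23/(9 - 5*(-1)))) = 479/((2*23/(9 + 5))) = 479/((2*23/14)) = 479/((2*23*(1/14))) = 479/(23/7) = 479*(7/23) = 3353/23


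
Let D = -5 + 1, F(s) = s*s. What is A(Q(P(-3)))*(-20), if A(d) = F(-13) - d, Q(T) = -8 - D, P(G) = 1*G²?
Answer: -3460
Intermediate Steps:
F(s) = s²
D = -4
P(G) = G²
Q(T) = -4 (Q(T) = -8 - 1*(-4) = -8 + 4 = -4)
A(d) = 169 - d (A(d) = (-13)² - d = 169 - d)
A(Q(P(-3)))*(-20) = (169 - 1*(-4))*(-20) = (169 + 4)*(-20) = 173*(-20) = -3460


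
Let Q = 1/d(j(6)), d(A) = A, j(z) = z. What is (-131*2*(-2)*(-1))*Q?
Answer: -262/3 ≈ -87.333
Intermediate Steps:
Q = ⅙ (Q = 1/6 = ⅙ ≈ 0.16667)
(-131*2*(-2)*(-1))*Q = -131*2*(-2)*(-1)*(⅙) = -(-524)*(-1)*(⅙) = -131*4*(⅙) = -524*⅙ = -262/3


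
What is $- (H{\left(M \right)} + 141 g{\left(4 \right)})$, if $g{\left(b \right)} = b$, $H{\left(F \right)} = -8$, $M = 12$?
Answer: $-556$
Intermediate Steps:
$- (H{\left(M \right)} + 141 g{\left(4 \right)}) = - (-8 + 141 \cdot 4) = - (-8 + 564) = \left(-1\right) 556 = -556$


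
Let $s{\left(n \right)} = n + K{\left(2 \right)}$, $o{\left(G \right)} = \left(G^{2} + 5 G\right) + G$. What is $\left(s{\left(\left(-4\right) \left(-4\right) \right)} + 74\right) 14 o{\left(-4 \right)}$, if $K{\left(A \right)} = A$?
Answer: $-10304$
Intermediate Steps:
$o{\left(G \right)} = G^{2} + 6 G$
$s{\left(n \right)} = 2 + n$ ($s{\left(n \right)} = n + 2 = 2 + n$)
$\left(s{\left(\left(-4\right) \left(-4\right) \right)} + 74\right) 14 o{\left(-4 \right)} = \left(\left(2 - -16\right) + 74\right) 14 \left(- 4 \left(6 - 4\right)\right) = \left(\left(2 + 16\right) + 74\right) 14 \left(\left(-4\right) 2\right) = \left(18 + 74\right) 14 \left(-8\right) = 92 \left(-112\right) = -10304$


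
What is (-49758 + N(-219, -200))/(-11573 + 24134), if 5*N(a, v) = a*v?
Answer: -13666/4187 ≈ -3.2639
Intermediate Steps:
N(a, v) = a*v/5 (N(a, v) = (a*v)/5 = a*v/5)
(-49758 + N(-219, -200))/(-11573 + 24134) = (-49758 + (⅕)*(-219)*(-200))/(-11573 + 24134) = (-49758 + 8760)/12561 = -40998*1/12561 = -13666/4187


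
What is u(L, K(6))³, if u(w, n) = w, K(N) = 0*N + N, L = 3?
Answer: 27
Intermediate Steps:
K(N) = N (K(N) = 0 + N = N)
u(L, K(6))³ = 3³ = 27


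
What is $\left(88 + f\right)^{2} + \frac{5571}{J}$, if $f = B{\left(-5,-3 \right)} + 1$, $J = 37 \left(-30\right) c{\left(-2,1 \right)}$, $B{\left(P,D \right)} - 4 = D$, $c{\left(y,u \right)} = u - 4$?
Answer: $\frac{2997619}{370} \approx 8101.7$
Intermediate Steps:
$c{\left(y,u \right)} = -4 + u$
$B{\left(P,D \right)} = 4 + D$
$J = 3330$ ($J = 37 \left(-30\right) \left(-4 + 1\right) = \left(-1110\right) \left(-3\right) = 3330$)
$f = 2$ ($f = \left(4 - 3\right) + 1 = 1 + 1 = 2$)
$\left(88 + f\right)^{2} + \frac{5571}{J} = \left(88 + 2\right)^{2} + \frac{5571}{3330} = 90^{2} + 5571 \cdot \frac{1}{3330} = 8100 + \frac{619}{370} = \frac{2997619}{370}$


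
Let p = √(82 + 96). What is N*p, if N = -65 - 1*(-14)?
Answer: -51*√178 ≈ -680.42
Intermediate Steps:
N = -51 (N = -65 + 14 = -51)
p = √178 ≈ 13.342
N*p = -51*√178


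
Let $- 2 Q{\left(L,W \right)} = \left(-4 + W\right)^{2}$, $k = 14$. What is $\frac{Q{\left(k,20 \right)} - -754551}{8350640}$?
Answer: $\frac{754423}{8350640} \approx 0.090343$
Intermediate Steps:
$Q{\left(L,W \right)} = - \frac{\left(-4 + W\right)^{2}}{2}$
$\frac{Q{\left(k,20 \right)} - -754551}{8350640} = \frac{- \frac{\left(-4 + 20\right)^{2}}{2} - -754551}{8350640} = \left(- \frac{16^{2}}{2} + 754551\right) \frac{1}{8350640} = \left(\left(- \frac{1}{2}\right) 256 + 754551\right) \frac{1}{8350640} = \left(-128 + 754551\right) \frac{1}{8350640} = 754423 \cdot \frac{1}{8350640} = \frac{754423}{8350640}$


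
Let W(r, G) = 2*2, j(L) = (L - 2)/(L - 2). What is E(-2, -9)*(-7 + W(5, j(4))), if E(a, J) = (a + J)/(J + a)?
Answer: -3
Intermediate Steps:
E(a, J) = 1 (E(a, J) = (J + a)/(J + a) = 1)
j(L) = 1 (j(L) = (-2 + L)/(-2 + L) = 1)
W(r, G) = 4
E(-2, -9)*(-7 + W(5, j(4))) = 1*(-7 + 4) = 1*(-3) = -3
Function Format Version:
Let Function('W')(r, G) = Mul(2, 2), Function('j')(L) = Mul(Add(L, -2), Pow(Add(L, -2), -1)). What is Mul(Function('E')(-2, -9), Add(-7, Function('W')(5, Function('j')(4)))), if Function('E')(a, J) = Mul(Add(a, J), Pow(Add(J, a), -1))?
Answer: -3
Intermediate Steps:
Function('E')(a, J) = 1 (Function('E')(a, J) = Mul(Add(J, a), Pow(Add(J, a), -1)) = 1)
Function('j')(L) = 1 (Function('j')(L) = Mul(Add(-2, L), Pow(Add(-2, L), -1)) = 1)
Function('W')(r, G) = 4
Mul(Function('E')(-2, -9), Add(-7, Function('W')(5, Function('j')(4)))) = Mul(1, Add(-7, 4)) = Mul(1, -3) = -3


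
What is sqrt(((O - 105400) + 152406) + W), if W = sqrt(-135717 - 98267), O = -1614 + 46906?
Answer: sqrt(92298 + 16*I*sqrt(914)) ≈ 303.81 + 0.7961*I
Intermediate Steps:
O = 45292
W = 16*I*sqrt(914) (W = sqrt(-233984) = 16*I*sqrt(914) ≈ 483.72*I)
sqrt(((O - 105400) + 152406) + W) = sqrt(((45292 - 105400) + 152406) + 16*I*sqrt(914)) = sqrt((-60108 + 152406) + 16*I*sqrt(914)) = sqrt(92298 + 16*I*sqrt(914))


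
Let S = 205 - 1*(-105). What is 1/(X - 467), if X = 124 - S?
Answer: -1/653 ≈ -0.0015314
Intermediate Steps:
S = 310 (S = 205 + 105 = 310)
X = -186 (X = 124 - 1*310 = 124 - 310 = -186)
1/(X - 467) = 1/(-186 - 467) = 1/(-653) = -1/653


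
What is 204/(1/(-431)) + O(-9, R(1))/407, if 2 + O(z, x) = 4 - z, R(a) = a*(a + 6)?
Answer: -3253187/37 ≈ -87924.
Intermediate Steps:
R(a) = a*(6 + a)
O(z, x) = 2 - z (O(z, x) = -2 + (4 - z) = 2 - z)
204/(1/(-431)) + O(-9, R(1))/407 = 204/(1/(-431)) + (2 - 1*(-9))/407 = 204/(-1/431) + (2 + 9)*(1/407) = 204*(-431) + 11*(1/407) = -87924 + 1/37 = -3253187/37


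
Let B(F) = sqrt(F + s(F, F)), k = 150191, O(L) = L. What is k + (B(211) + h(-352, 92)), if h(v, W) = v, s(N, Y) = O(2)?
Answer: 149839 + sqrt(213) ≈ 1.4985e+5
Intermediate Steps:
s(N, Y) = 2
B(F) = sqrt(2 + F) (B(F) = sqrt(F + 2) = sqrt(2 + F))
k + (B(211) + h(-352, 92)) = 150191 + (sqrt(2 + 211) - 352) = 150191 + (sqrt(213) - 352) = 150191 + (-352 + sqrt(213)) = 149839 + sqrt(213)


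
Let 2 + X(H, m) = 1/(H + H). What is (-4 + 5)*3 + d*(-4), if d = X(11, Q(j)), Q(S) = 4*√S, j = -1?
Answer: 119/11 ≈ 10.818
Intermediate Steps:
X(H, m) = -2 + 1/(2*H) (X(H, m) = -2 + 1/(H + H) = -2 + 1/(2*H))
d = -43/22 (d = -2 + (½)/11 = -2 + (½)*(1/11) = -2 + 1/22 = -43/22 ≈ -1.9545)
(-4 + 5)*3 + d*(-4) = (-4 + 5)*3 - 43/22*(-4) = 1*3 + 86/11 = 3 + 86/11 = 119/11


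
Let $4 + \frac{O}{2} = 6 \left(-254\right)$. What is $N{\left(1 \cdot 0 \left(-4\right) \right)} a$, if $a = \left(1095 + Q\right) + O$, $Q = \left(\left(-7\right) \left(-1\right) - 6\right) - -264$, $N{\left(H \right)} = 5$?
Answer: $-8480$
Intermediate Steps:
$O = -3056$ ($O = -8 + 2 \cdot 6 \left(-254\right) = -8 + 2 \left(-1524\right) = -8 - 3048 = -3056$)
$Q = 265$ ($Q = \left(7 - 6\right) + 264 = 1 + 264 = 265$)
$a = -1696$ ($a = \left(1095 + 265\right) - 3056 = 1360 - 3056 = -1696$)
$N{\left(1 \cdot 0 \left(-4\right) \right)} a = 5 \left(-1696\right) = -8480$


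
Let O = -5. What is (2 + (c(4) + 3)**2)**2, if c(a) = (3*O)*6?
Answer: 57320041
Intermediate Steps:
c(a) = -90 (c(a) = (3*(-5))*6 = -15*6 = -90)
(2 + (c(4) + 3)**2)**2 = (2 + (-90 + 3)**2)**2 = (2 + (-87)**2)**2 = (2 + 7569)**2 = 7571**2 = 57320041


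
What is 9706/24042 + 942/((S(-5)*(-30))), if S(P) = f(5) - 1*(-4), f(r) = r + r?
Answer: -1547587/841470 ≈ -1.8391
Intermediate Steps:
f(r) = 2*r
S(P) = 14 (S(P) = 2*5 - 1*(-4) = 10 + 4 = 14)
9706/24042 + 942/((S(-5)*(-30))) = 9706/24042 + 942/((14*(-30))) = 9706*(1/24042) + 942/(-420) = 4853/12021 + 942*(-1/420) = 4853/12021 - 157/70 = -1547587/841470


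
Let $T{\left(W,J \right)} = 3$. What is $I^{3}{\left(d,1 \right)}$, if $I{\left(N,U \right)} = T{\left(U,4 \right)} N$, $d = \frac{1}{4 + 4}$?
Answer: $\frac{27}{512} \approx 0.052734$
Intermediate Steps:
$d = \frac{1}{8} \approx 0.125$
$I{\left(N,U \right)} = 3 N$
$I^{3}{\left(d,1 \right)} = \left(3 \cdot \frac{1}{8}\right)^{3} = \left(\frac{3}{8}\right)^{3} = \frac{27}{512}$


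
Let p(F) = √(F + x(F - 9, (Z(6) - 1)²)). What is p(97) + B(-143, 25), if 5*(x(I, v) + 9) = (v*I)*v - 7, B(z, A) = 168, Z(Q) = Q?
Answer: 168 + √277165/5 ≈ 273.29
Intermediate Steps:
x(I, v) = -52/5 + I*v²/5 (x(I, v) = -9 + ((v*I)*v - 7)/5 = -9 + ((I*v)*v - 7)/5 = -9 + (I*v² - 7)/5 = -9 + (-7 + I*v²)/5 = -9 + (-7/5 + I*v²/5) = -52/5 + I*v²/5)
p(F) = √(-5677/5 + 126*F) (p(F) = √(F + (-52/5 + (F - 9)*((6 - 1)²)²/5)) = √(F + (-52/5 + (-9 + F)*(5²)²/5)) = √(F + (-52/5 + (⅕)*(-9 + F)*25²)) = √(F + (-52/5 + (⅕)*(-9 + F)*625)) = √(F + (-52/5 + (-1125 + 125*F))) = √(F + (-5677/5 + 125*F)) = √(-5677/5 + 126*F))
p(97) + B(-143, 25) = √(-28385 + 3150*97)/5 + 168 = √(-28385 + 305550)/5 + 168 = √277165/5 + 168 = 168 + √277165/5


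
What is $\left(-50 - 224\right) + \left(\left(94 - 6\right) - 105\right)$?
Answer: $-291$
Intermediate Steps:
$\left(-50 - 224\right) + \left(\left(94 - 6\right) - 105\right) = -274 + \left(88 - 105\right) = -274 - 17 = -291$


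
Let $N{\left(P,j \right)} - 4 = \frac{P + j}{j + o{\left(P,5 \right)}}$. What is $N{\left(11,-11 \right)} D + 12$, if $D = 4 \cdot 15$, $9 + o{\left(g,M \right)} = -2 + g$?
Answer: $252$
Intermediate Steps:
$o{\left(g,M \right)} = -11 + g$ ($o{\left(g,M \right)} = -9 + \left(-2 + g\right) = -11 + g$)
$D = 60$
$N{\left(P,j \right)} = 4 + \frac{P + j}{-11 + P + j}$ ($N{\left(P,j \right)} = 4 + \frac{P + j}{j + \left(-11 + P\right)} = 4 + \frac{P + j}{-11 + P + j}$)
$N{\left(11,-11 \right)} D + 12 = \frac{-44 + 5 \cdot 11 + 5 \left(-11\right)}{-11 + 11 - 11} \cdot 60 + 12 = \frac{-44 + 55 - 55}{-11} \cdot 60 + 12 = \left(- \frac{1}{11}\right) \left(-44\right) 60 + 12 = 4 \cdot 60 + 12 = 240 + 12 = 252$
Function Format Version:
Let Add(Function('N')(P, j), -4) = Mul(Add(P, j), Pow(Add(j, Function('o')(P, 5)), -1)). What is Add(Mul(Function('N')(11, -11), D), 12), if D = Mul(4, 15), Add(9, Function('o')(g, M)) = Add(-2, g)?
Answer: 252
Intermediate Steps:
Function('o')(g, M) = Add(-11, g) (Function('o')(g, M) = Add(-9, Add(-2, g)) = Add(-11, g))
D = 60
Function('N')(P, j) = Add(4, Mul(Pow(Add(-11, P, j), -1), Add(P, j))) (Function('N')(P, j) = Add(4, Mul(Add(P, j), Pow(Add(j, Add(-11, P)), -1))) = Add(4, Mul(Add(P, j), Pow(Add(-11, P, j), -1))) = Add(4, Mul(Pow(Add(-11, P, j), -1), Add(P, j))))
Add(Mul(Function('N')(11, -11), D), 12) = Add(Mul(Mul(Pow(Add(-11, 11, -11), -1), Add(-44, Mul(5, 11), Mul(5, -11))), 60), 12) = Add(Mul(Mul(Pow(-11, -1), Add(-44, 55, -55)), 60), 12) = Add(Mul(Mul(Rational(-1, 11), -44), 60), 12) = Add(Mul(4, 60), 12) = Add(240, 12) = 252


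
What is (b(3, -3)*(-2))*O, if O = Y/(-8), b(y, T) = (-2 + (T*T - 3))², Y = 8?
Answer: 32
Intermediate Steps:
b(y, T) = (-5 + T²)² (b(y, T) = (-2 + (T² - 3))² = (-2 + (-3 + T²))² = (-5 + T²)²)
O = -1 (O = 8/(-8) = 8*(-⅛) = -1)
(b(3, -3)*(-2))*O = ((-5 + (-3)²)²*(-2))*(-1) = ((-5 + 9)²*(-2))*(-1) = (4²*(-2))*(-1) = (16*(-2))*(-1) = -32*(-1) = 32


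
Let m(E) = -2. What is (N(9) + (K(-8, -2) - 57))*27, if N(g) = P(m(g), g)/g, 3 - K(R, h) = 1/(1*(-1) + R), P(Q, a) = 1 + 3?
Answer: -1443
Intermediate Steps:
P(Q, a) = 4
K(R, h) = 3 - 1/(-1 + R) (K(R, h) = 3 - 1/(1*(-1) + R) = 3 - 1/(-1 + R))
N(g) = 4/g
(N(9) + (K(-8, -2) - 57))*27 = (4/9 + ((-4 + 3*(-8))/(-1 - 8) - 57))*27 = (4*(⅑) + ((-4 - 24)/(-9) - 57))*27 = (4/9 + (-⅑*(-28) - 57))*27 = (4/9 + (28/9 - 57))*27 = (4/9 - 485/9)*27 = -481/9*27 = -1443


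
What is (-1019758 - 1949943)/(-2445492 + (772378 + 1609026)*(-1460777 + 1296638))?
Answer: 2969701/390883716648 ≈ 7.5974e-6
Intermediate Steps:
(-1019758 - 1949943)/(-2445492 + (772378 + 1609026)*(-1460777 + 1296638)) = -2969701/(-2445492 + 2381404*(-164139)) = -2969701/(-2445492 - 390881271156) = -2969701/(-390883716648) = -2969701*(-1/390883716648) = 2969701/390883716648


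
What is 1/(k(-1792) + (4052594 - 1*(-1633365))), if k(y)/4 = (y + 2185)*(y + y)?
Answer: 1/51911 ≈ 1.9264e-5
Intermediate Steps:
k(y) = 8*y*(2185 + y) (k(y) = 4*((y + 2185)*(y + y)) = 4*((2185 + y)*(2*y)) = 4*(2*y*(2185 + y)) = 8*y*(2185 + y))
1/(k(-1792) + (4052594 - 1*(-1633365))) = 1/(8*(-1792)*(2185 - 1792) + (4052594 - 1*(-1633365))) = 1/(8*(-1792)*393 + (4052594 + 1633365)) = 1/(-5634048 + 5685959) = 1/51911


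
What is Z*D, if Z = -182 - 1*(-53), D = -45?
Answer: 5805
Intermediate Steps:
Z = -129 (Z = -182 + 53 = -129)
Z*D = -129*(-45) = 5805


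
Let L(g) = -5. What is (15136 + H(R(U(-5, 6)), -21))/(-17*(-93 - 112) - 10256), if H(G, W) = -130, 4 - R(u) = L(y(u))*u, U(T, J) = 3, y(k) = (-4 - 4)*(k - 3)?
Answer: -82/37 ≈ -2.2162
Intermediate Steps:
y(k) = 24 - 8*k (y(k) = -8*(-3 + k) = 24 - 8*k)
R(u) = 4 + 5*u (R(u) = 4 - (-5)*u = 4 + 5*u)
(15136 + H(R(U(-5, 6)), -21))/(-17*(-93 - 112) - 10256) = (15136 - 130)/(-17*(-93 - 112) - 10256) = 15006/(-17*(-205) - 10256) = 15006/(3485 - 10256) = 15006/(-6771) = 15006*(-1/6771) = -82/37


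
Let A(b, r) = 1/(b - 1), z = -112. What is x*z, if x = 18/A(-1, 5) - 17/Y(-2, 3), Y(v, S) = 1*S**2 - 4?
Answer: 22064/5 ≈ 4412.8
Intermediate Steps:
Y(v, S) = -4 + S**2 (Y(v, S) = S**2 - 4 = -4 + S**2)
A(b, r) = 1/(-1 + b)
x = -197/5 (x = 18/(1/(-1 - 1)) - 17/(-4 + 3**2) = 18/(1/(-2)) - 17/(-4 + 9) = 18/(-1/2) - 17/5 = 18*(-2) - 17*1/5 = -36 - 17/5 = -197/5 ≈ -39.400)
x*z = -197/5*(-112) = 22064/5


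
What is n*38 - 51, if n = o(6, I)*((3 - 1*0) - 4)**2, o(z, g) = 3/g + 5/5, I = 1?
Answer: 101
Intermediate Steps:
o(z, g) = 1 + 3/g (o(z, g) = 3/g + 5*(1/5) = 3/g + 1 = 1 + 3/g)
n = 4 (n = ((3 + 1)/1)*((3 - 1*0) - 4)**2 = (1*4)*((3 + 0) - 4)**2 = 4*(3 - 4)**2 = 4*(-1)**2 = 4*1 = 4)
n*38 - 51 = 4*38 - 51 = 152 - 51 = 101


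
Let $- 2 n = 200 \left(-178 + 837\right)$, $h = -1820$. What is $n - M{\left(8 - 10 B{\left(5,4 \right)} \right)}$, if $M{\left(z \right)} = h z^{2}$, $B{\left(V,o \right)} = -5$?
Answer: $6056580$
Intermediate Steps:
$n = -65900$ ($n = - \frac{200 \left(-178 + 837\right)}{2} = - \frac{200 \cdot 659}{2} = \left(- \frac{1}{2}\right) 131800 = -65900$)
$M{\left(z \right)} = - 1820 z^{2}$
$n - M{\left(8 - 10 B{\left(5,4 \right)} \right)} = -65900 - - 1820 \left(8 - -50\right)^{2} = -65900 - - 1820 \left(8 + 50\right)^{2} = -65900 - - 1820 \cdot 58^{2} = -65900 - \left(-1820\right) 3364 = -65900 - -6122480 = -65900 + 6122480 = 6056580$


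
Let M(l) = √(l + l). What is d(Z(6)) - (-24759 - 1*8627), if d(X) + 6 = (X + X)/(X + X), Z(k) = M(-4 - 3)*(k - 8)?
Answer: 33381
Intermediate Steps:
M(l) = √2*√l (M(l) = √(2*l) = √2*√l)
Z(k) = I*√14*(-8 + k) (Z(k) = (√2*√(-4 - 3))*(k - 8) = (√2*√(-7))*(-8 + k) = (√2*(I*√7))*(-8 + k) = (I*√14)*(-8 + k) = I*√14*(-8 + k))
d(X) = -5 (d(X) = -6 + (X + X)/(X + X) = -6 + (2*X)/((2*X)) = -6 + (2*X)*(1/(2*X)) = -6 + 1 = -5)
d(Z(6)) - (-24759 - 1*8627) = -5 - (-24759 - 1*8627) = -5 - (-24759 - 8627) = -5 - 1*(-33386) = -5 + 33386 = 33381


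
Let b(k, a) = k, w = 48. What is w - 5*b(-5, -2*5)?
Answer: 73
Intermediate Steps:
w - 5*b(-5, -2*5) = 48 - 5*(-5) = 48 + 25 = 73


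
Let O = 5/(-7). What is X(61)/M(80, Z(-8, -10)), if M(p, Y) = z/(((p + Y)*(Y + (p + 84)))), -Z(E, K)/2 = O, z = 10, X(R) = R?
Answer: 4026366/49 ≈ 82171.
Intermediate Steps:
O = -5/7 (O = 5*(-⅐) = -5/7 ≈ -0.71429)
Z(E, K) = 10/7 (Z(E, K) = -2*(-5/7) = 10/7)
M(p, Y) = 10/((Y + p)*(84 + Y + p)) (M(p, Y) = 10/(((p + Y)*(Y + (p + 84)))) = 10/(((Y + p)*(Y + (84 + p)))) = 10/(((Y + p)*(84 + Y + p))) = 10*(1/((Y + p)*(84 + Y + p))) = 10/((Y + p)*(84 + Y + p)))
X(61)/M(80, Z(-8, -10)) = 61/((10/((10/7)² + 80² + 84*(10/7) + 84*80 + 2*(10/7)*80))) = 61/((10/(100/49 + 6400 + 120 + 6720 + 1600/7))) = 61/((10/(660060/49))) = 61/((10*(49/660060))) = 61/(49/66006) = 61*(66006/49) = 4026366/49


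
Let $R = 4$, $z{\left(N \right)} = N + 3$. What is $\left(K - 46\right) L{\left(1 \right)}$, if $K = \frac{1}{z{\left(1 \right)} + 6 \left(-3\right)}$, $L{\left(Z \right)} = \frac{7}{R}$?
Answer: $- \frac{645}{8} \approx -80.625$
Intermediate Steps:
$z{\left(N \right)} = 3 + N$
$L{\left(Z \right)} = \frac{7}{4}$
$K = - \frac{1}{14}$ ($K = \frac{1}{\left(3 + 1\right) + 6 \left(-3\right)} = \frac{1}{4 - 18} = \frac{1}{-14} = - \frac{1}{14} \approx -0.071429$)
$\left(K - 46\right) L{\left(1 \right)} = \left(- \frac{1}{14} - 46\right) \frac{7}{4} = \left(- \frac{645}{14}\right) \frac{7}{4} = - \frac{645}{8}$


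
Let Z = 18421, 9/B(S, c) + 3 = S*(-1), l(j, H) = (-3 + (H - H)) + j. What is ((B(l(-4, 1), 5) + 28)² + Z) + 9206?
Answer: 456673/16 ≈ 28542.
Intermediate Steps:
l(j, H) = -3 + j (l(j, H) = (-3 + 0) + j = -3 + j)
B(S, c) = 9/(-3 - S) (B(S, c) = 9/(-3 + S*(-1)) = 9/(-3 - S))
((B(l(-4, 1), 5) + 28)² + Z) + 9206 = ((-9/(3 + (-3 - 4)) + 28)² + 18421) + 9206 = ((-9/(3 - 7) + 28)² + 18421) + 9206 = ((-9/(-4) + 28)² + 18421) + 9206 = ((-9*(-¼) + 28)² + 18421) + 9206 = ((9/4 + 28)² + 18421) + 9206 = ((121/4)² + 18421) + 9206 = (14641/16 + 18421) + 9206 = 309377/16 + 9206 = 456673/16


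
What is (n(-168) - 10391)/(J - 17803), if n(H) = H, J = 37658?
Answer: -10559/19855 ≈ -0.53181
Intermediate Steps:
(n(-168) - 10391)/(J - 17803) = (-168 - 10391)/(37658 - 17803) = -10559/19855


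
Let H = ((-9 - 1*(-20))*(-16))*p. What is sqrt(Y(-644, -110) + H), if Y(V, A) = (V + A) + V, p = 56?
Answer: I*sqrt(11254) ≈ 106.08*I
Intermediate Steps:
Y(V, A) = A + 2*V (Y(V, A) = (A + V) + V = A + 2*V)
H = -9856 (H = ((-9 - 1*(-20))*(-16))*56 = ((-9 + 20)*(-16))*56 = (11*(-16))*56 = -176*56 = -9856)
sqrt(Y(-644, -110) + H) = sqrt((-110 + 2*(-644)) - 9856) = sqrt((-110 - 1288) - 9856) = sqrt(-1398 - 9856) = sqrt(-11254) = I*sqrt(11254)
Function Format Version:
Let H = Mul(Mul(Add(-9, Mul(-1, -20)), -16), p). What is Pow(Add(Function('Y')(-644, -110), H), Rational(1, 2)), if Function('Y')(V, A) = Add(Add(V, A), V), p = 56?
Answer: Mul(I, Pow(11254, Rational(1, 2))) ≈ Mul(106.08, I)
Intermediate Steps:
Function('Y')(V, A) = Add(A, Mul(2, V)) (Function('Y')(V, A) = Add(Add(A, V), V) = Add(A, Mul(2, V)))
H = -9856 (H = Mul(Mul(Add(-9, Mul(-1, -20)), -16), 56) = Mul(Mul(Add(-9, 20), -16), 56) = Mul(Mul(11, -16), 56) = Mul(-176, 56) = -9856)
Pow(Add(Function('Y')(-644, -110), H), Rational(1, 2)) = Pow(Add(Add(-110, Mul(2, -644)), -9856), Rational(1, 2)) = Pow(Add(Add(-110, -1288), -9856), Rational(1, 2)) = Pow(Add(-1398, -9856), Rational(1, 2)) = Pow(-11254, Rational(1, 2)) = Mul(I, Pow(11254, Rational(1, 2)))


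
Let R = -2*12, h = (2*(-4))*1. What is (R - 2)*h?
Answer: 208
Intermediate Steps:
h = -8 (h = -8*1 = -8)
R = -24
(R - 2)*h = (-24 - 2)*(-8) = -26*(-8) = 208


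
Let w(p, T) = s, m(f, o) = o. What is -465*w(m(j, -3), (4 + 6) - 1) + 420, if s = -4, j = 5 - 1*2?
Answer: 2280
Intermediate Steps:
j = 3 (j = 5 - 2 = 3)
w(p, T) = -4
-465*w(m(j, -3), (4 + 6) - 1) + 420 = -465*(-4) + 420 = 1860 + 420 = 2280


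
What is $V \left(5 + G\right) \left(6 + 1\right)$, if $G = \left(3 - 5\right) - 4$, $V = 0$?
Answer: $0$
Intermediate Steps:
$G = -6$ ($G = -2 - 4 = -6$)
$V \left(5 + G\right) \left(6 + 1\right) = 0 \left(5 - 6\right) \left(6 + 1\right) = 0 \left(-1\right) 7 = 0 \cdot 7 = 0$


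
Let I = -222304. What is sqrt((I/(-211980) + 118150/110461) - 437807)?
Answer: I*sqrt(15002662307273028778294905)/5853880695 ≈ 661.67*I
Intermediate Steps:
sqrt((I/(-211980) + 118150/110461) - 437807) = sqrt((-222304/(-211980) + 118150/110461) - 437807) = sqrt((-222304*(-1/211980) + 118150*(1/110461)) - 437807) = sqrt((55576/52995 + 118150/110461) - 437807) = sqrt(12400339786/5853880695 - 437807) = sqrt(-2562857545096079/5853880695) = I*sqrt(15002662307273028778294905)/5853880695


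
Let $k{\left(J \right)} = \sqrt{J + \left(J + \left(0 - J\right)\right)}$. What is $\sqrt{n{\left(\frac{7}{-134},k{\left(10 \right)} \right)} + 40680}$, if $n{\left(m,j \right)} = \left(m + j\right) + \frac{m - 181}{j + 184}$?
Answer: $\frac{\sqrt{134399570714 + 733753046 \sqrt{10}}}{134 \sqrt{184 + \sqrt{10}}} \approx 201.7$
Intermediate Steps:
$k{\left(J \right)} = \sqrt{J}$ ($k{\left(J \right)} = \sqrt{J + \left(J - J\right)} = \sqrt{J + 0} = \sqrt{J}$)
$n{\left(m,j \right)} = j + m + \frac{-181 + m}{184 + j}$ ($n{\left(m,j \right)} = \left(j + m\right) + \frac{-181 + m}{184 + j} = j + m + \frac{-181 + m}{184 + j}$)
$\sqrt{n{\left(\frac{7}{-134},k{\left(10 \right)} \right)} + 40680} = \sqrt{\frac{-181 + \left(\sqrt{10}\right)^{2} + 184 \sqrt{10} + 185 \frac{7}{-134} + \sqrt{10} \frac{7}{-134}}{184 + \sqrt{10}} + 40680} = \sqrt{\frac{-181 + 10 + 184 \sqrt{10} + 185 \cdot 7 \left(- \frac{1}{134}\right) + \sqrt{10} \cdot 7 \left(- \frac{1}{134}\right)}{184 + \sqrt{10}} + 40680} = \sqrt{\frac{-181 + 10 + 184 \sqrt{10} + 185 \left(- \frac{7}{134}\right) + \sqrt{10} \left(- \frac{7}{134}\right)}{184 + \sqrt{10}} + 40680} = \sqrt{\frac{-181 + 10 + 184 \sqrt{10} - \frac{1295}{134} - \frac{7 \sqrt{10}}{134}}{184 + \sqrt{10}} + 40680} = \sqrt{\frac{- \frac{24209}{134} + \frac{24649 \sqrt{10}}{134}}{184 + \sqrt{10}} + 40680} = \sqrt{40680 + \frac{- \frac{24209}{134} + \frac{24649 \sqrt{10}}{134}}{184 + \sqrt{10}}}$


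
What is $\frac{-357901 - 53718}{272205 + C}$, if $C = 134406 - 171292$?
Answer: $- \frac{411619}{235319} \approx -1.7492$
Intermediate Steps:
$C = -36886$ ($C = 134406 - 171292 = -36886$)
$\frac{-357901 - 53718}{272205 + C} = \frac{-357901 - 53718}{272205 - 36886} = - \frac{411619}{235319}$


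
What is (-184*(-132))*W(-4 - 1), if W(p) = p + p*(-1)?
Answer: 0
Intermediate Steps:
W(p) = 0 (W(p) = p - p = 0)
(-184*(-132))*W(-4 - 1) = -184*(-132)*0 = 24288*0 = 0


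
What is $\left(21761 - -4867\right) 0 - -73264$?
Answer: $73264$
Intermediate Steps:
$\left(21761 - -4867\right) 0 - -73264 = \left(21761 + 4867\right) 0 + 73264 = 26628 \cdot 0 + 73264 = 0 + 73264 = 73264$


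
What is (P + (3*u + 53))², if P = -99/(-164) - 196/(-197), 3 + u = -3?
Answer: 1398133610329/1043806864 ≈ 1339.5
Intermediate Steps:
u = -6 (u = -3 - 3 = -6)
P = 51647/32308 (P = -99*(-1/164) - 196*(-1/197) = 99/164 + 196/197 = 51647/32308 ≈ 1.5986)
(P + (3*u + 53))² = (51647/32308 + (3*(-6) + 53))² = (51647/32308 + (-18 + 53))² = (51647/32308 + 35)² = (1182427/32308)² = 1398133610329/1043806864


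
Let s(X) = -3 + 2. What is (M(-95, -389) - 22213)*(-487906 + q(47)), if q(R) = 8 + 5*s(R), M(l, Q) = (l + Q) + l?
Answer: 11120285176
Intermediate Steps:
s(X) = -1
M(l, Q) = Q + 2*l (M(l, Q) = (Q + l) + l = Q + 2*l)
q(R) = 3 (q(R) = 8 + 5*(-1) = 8 - 5 = 3)
(M(-95, -389) - 22213)*(-487906 + q(47)) = ((-389 + 2*(-95)) - 22213)*(-487906 + 3) = ((-389 - 190) - 22213)*(-487903) = (-579 - 22213)*(-487903) = -22792*(-487903) = 11120285176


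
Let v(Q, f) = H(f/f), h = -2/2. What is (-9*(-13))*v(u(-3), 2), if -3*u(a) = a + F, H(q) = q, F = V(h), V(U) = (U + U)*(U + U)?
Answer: 117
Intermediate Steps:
h = -1 (h = -2*½ = -1)
V(U) = 4*U² (V(U) = (2*U)*(2*U) = 4*U²)
F = 4 (F = 4*(-1)² = 4*1 = 4)
u(a) = -4/3 - a/3 (u(a) = -(a + 4)/3 = -(4 + a)/3 = -4/3 - a/3)
v(Q, f) = 1 (v(Q, f) = f/f = 1)
(-9*(-13))*v(u(-3), 2) = -9*(-13)*1 = 117*1 = 117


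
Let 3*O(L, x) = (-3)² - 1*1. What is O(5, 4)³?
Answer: 512/27 ≈ 18.963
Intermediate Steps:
O(L, x) = 8/3 (O(L, x) = ((-3)² - 1*1)/3 = (9 - 1)/3 = (⅓)*8 = 8/3)
O(5, 4)³ = (8/3)³ = 512/27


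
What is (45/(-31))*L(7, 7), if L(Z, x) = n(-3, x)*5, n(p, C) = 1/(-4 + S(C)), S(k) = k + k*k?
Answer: -225/1612 ≈ -0.13958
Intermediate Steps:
S(k) = k + k²
n(p, C) = 1/(-4 + C*(1 + C))
L(Z, x) = 5/(-4 + x*(1 + x))
(45/(-31))*L(7, 7) = (45/(-31))*(5/(-4 + 7*(1 + 7))) = (-1/31*45)*(5/(-4 + 7*8)) = -225/(31*(-4 + 56)) = -225/(31*52) = -45/31*5/52 = -225/1612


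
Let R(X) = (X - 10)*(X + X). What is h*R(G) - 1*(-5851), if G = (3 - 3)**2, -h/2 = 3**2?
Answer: 5851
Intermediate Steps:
h = -18 (h = -2*3**2 = -2*9 = -18)
G = 0 (G = 0**2 = 0)
R(X) = 2*X*(-10 + X) (R(X) = (-10 + X)*(2*X) = 2*X*(-10 + X))
h*R(G) - 1*(-5851) = -36*0*(-10 + 0) - 1*(-5851) = -36*0*(-10) + 5851 = -18*0 + 5851 = 0 + 5851 = 5851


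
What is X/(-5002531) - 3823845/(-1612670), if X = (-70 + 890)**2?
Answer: 3608908768739/1613486333554 ≈ 2.2367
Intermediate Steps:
X = 672400 (X = 820**2 = 672400)
X/(-5002531) - 3823845/(-1612670) = 672400/(-5002531) - 3823845/(-1612670) = 672400*(-1/5002531) - 3823845*(-1/1612670) = -672400/5002531 + 764769/322534 = 3608908768739/1613486333554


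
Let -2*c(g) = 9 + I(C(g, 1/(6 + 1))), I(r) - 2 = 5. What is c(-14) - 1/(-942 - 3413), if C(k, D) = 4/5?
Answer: -34839/4355 ≈ -7.9998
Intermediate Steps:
C(k, D) = ⅘ (C(k, D) = 4*(⅕) = ⅘)
I(r) = 7 (I(r) = 2 + 5 = 7)
c(g) = -8 (c(g) = -(9 + 7)/2 = -½*16 = -8)
c(-14) - 1/(-942 - 3413) = -8 - 1/(-942 - 3413) = -8 - 1/(-4355) = -8 - 1*(-1/4355) = -8 + 1/4355 = -34839/4355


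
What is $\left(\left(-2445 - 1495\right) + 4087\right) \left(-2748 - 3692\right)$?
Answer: $-946680$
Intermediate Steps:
$\left(\left(-2445 - 1495\right) + 4087\right) \left(-2748 - 3692\right) = \left(-3940 + 4087\right) \left(-6440\right) = 147 \left(-6440\right) = -946680$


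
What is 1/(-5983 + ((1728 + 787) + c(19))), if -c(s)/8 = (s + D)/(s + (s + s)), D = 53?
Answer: -19/66084 ≈ -0.00028751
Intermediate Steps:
c(s) = -8*(53 + s)/(3*s) (c(s) = -8*(s + 53)/(s + (s + s)) = -8*(53 + s)/(s + 2*s) = -8*(53 + s)/(3*s))
1/(-5983 + ((1728 + 787) + c(19))) = 1/(-5983 + ((1728 + 787) + (8/3)*(-53 - 1*19)/19)) = 1/(-5983 + (2515 + (8/3)*(1/19)*(-53 - 19))) = 1/(-5983 + (2515 + (8/3)*(1/19)*(-72))) = 1/(-5983 + (2515 - 192/19)) = 1/(-5983 + 47593/19) = 1/(-66084/19) = -19/66084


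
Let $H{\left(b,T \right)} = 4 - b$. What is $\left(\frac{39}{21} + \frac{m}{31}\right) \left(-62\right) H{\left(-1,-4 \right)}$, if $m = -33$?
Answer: $- \frac{1720}{7} \approx -245.71$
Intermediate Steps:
$\left(\frac{39}{21} + \frac{m}{31}\right) \left(-62\right) H{\left(-1,-4 \right)} = \left(\frac{39}{21} - \frac{33}{31}\right) \left(-62\right) \left(4 - -1\right) = \left(39 \cdot \frac{1}{21} - \frac{33}{31}\right) \left(-62\right) \left(4 + 1\right) = \left(\frac{13}{7} - \frac{33}{31}\right) \left(-62\right) 5 = \frac{172}{217} \left(-62\right) 5 = \left(- \frac{344}{7}\right) 5 = - \frac{1720}{7}$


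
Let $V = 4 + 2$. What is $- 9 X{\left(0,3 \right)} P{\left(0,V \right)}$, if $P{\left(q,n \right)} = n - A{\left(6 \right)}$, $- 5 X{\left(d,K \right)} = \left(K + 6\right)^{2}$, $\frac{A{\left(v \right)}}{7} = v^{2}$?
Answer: $- \frac{179334}{5} \approx -35867.0$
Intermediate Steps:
$A{\left(v \right)} = 7 v^{2}$
$X{\left(d,K \right)} = - \frac{\left(6 + K\right)^{2}}{5}$ ($X{\left(d,K \right)} = - \frac{\left(K + 6\right)^{2}}{5} = - \frac{\left(6 + K\right)^{2}}{5}$)
$V = 6$
$P{\left(q,n \right)} = -252 + n$ ($P{\left(q,n \right)} = n - 7 \cdot 6^{2} = n - 7 \cdot 36 = n - 252 = -252 + n$)
$- 9 X{\left(0,3 \right)} P{\left(0,V \right)} = - 9 \left(- \frac{\left(6 + 3\right)^{2}}{5}\right) \left(-252 + 6\right) = - 9 \left(- \frac{9^{2}}{5}\right) \left(-246\right) = - 9 \left(\left(- \frac{1}{5}\right) 81\right) \left(-246\right) = \left(-9\right) \left(- \frac{81}{5}\right) \left(-246\right) = \frac{729}{5} \left(-246\right) = - \frac{179334}{5}$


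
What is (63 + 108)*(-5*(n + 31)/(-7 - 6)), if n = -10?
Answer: 17955/13 ≈ 1381.2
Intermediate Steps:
(63 + 108)*(-5*(n + 31)/(-7 - 6)) = (63 + 108)*(-5*(-10 + 31)/(-7 - 6)) = 171*(-105/(-13)) = 171*(-105*(-1)/13) = 171*(-5*(-21/13)) = 171*(105/13) = 17955/13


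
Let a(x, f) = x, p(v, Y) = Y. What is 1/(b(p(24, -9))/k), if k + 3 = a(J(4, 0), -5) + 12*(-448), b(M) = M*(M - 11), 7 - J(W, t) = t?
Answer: -1343/45 ≈ -29.844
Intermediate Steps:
J(W, t) = 7 - t
b(M) = M*(-11 + M)
k = -5372 (k = -3 + ((7 - 1*0) + 12*(-448)) = -3 + ((7 + 0) - 5376) = -3 + (7 - 5376) = -3 - 5369 = -5372)
1/(b(p(24, -9))/k) = 1/(-9*(-11 - 9)/(-5372)) = 1/(-9*(-20)*(-1/5372)) = 1/(180*(-1/5372)) = 1/(-45/1343) = -1343/45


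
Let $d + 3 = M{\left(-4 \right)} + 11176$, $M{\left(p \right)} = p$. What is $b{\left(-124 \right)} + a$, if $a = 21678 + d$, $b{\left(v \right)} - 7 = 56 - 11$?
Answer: $32899$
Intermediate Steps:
$d = 11169$ ($d = -3 + \left(-4 + 11176\right) = -3 + 11172 = 11169$)
$b{\left(v \right)} = 52$ ($b{\left(v \right)} = 7 + \left(56 - 11\right) = 7 + 45 = 52$)
$a = 32847$ ($a = 21678 + 11169 = 32847$)
$b{\left(-124 \right)} + a = 52 + 32847 = 32899$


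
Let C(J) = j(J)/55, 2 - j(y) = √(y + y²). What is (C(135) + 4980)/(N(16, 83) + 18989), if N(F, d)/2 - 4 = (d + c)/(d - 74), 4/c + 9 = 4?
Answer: 821706/3137519 - 18*√510/3137519 ≈ 0.26177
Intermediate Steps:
j(y) = 2 - √(y + y²)
c = -⅘ (c = 4/(-9 + 4) = 4/(-5) = 4*(-⅕) = -⅘ ≈ -0.80000)
N(F, d) = 8 + 2*(-⅘ + d)/(-74 + d) (N(F, d) = 8 + 2*((d - ⅘)/(d - 74)) = 8 + 2*((-⅘ + d)/(-74 + d)) = 8 + 2*(-⅘ + d)/(-74 + d))
C(J) = 2/55 - √(J*(1 + J))/55 (C(J) = (2 - √(J*(1 + J)))/55 = (2 - √(J*(1 + J)))*(1/55) = 2/55 - √(J*(1 + J))/55)
(C(135) + 4980)/(N(16, 83) + 18989) = ((2/55 - 3*√15*√(1 + 135)/55) + 4980)/(2*(-1484 + 25*83)/(5*(-74 + 83)) + 18989) = ((2/55 - 6*√510/55) + 4980)/((⅖)*(-1484 + 2075)/9 + 18989) = ((2/55 - 6*√510/55) + 4980)/((⅖)*(⅑)*591 + 18989) = ((2/55 - 6*√510/55) + 4980)/(394/15 + 18989) = ((2/55 - 6*√510/55) + 4980)/(285229/15) = (273902/55 - 6*√510/55)*(15/285229) = 821706/3137519 - 18*√510/3137519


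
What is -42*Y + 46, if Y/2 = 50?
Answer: -4154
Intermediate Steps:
Y = 100 (Y = 2*50 = 100)
-42*Y + 46 = -42*100 + 46 = -4200 + 46 = -4154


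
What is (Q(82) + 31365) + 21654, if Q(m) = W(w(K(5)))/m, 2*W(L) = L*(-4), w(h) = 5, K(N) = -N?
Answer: 2173774/41 ≈ 53019.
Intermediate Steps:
W(L) = -2*L (W(L) = (L*(-4))/2 = (-4*L)/2 = -2*L)
Q(m) = -10/m (Q(m) = (-2*5)/m = -10/m)
(Q(82) + 31365) + 21654 = (-10/82 + 31365) + 21654 = (-10*1/82 + 31365) + 21654 = (-5/41 + 31365) + 21654 = 1285960/41 + 21654 = 2173774/41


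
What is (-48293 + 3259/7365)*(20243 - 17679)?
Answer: -911949894904/7365 ≈ -1.2382e+8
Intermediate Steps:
(-48293 + 3259/7365)*(20243 - 17679) = (-48293 + 3259*(1/7365))*2564 = (-48293 + 3259/7365)*2564 = -355674686/7365*2564 = -911949894904/7365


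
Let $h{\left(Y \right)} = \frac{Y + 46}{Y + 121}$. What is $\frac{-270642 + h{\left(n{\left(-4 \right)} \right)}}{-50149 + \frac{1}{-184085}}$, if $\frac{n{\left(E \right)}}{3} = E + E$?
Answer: $\frac{2416322904710}{447736415301} \approx 5.3968$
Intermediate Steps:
$n{\left(E \right)} = 6 E$ ($n{\left(E \right)} = 3 \left(E + E\right) = 3 \cdot 2 E = 6 E$)
$h{\left(Y \right)} = \frac{46 + Y}{121 + Y}$
$\frac{-270642 + h{\left(n{\left(-4 \right)} \right)}}{-50149 + \frac{1}{-184085}} = \frac{-270642 + \frac{46 + 6 \left(-4\right)}{121 + 6 \left(-4\right)}}{-50149 + \frac{1}{-184085}} = \frac{-270642 + \frac{46 - 24}{121 - 24}}{-50149 - \frac{1}{184085}} = \frac{-270642 + \frac{1}{97} \cdot 22}{- \frac{9231678666}{184085}} = \left(-270642 + \frac{1}{97} \cdot 22\right) \left(- \frac{184085}{9231678666}\right) = \left(-270642 + \frac{22}{97}\right) \left(- \frac{184085}{9231678666}\right) = \left(- \frac{26252252}{97}\right) \left(- \frac{184085}{9231678666}\right) = \frac{2416322904710}{447736415301}$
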